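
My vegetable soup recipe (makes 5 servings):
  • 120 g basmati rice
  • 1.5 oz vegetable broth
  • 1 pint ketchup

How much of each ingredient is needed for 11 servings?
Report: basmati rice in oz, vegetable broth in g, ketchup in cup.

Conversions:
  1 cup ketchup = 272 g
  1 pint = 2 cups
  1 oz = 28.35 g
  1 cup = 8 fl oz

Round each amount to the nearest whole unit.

Scaling factor: 11/5 = 2.2.
basmati rice: 120 g × 11/5 ÷ 28.35 g/oz ≈ 9 oz
vegetable broth: 1.5 oz × 11/5 × 28.35 g/oz ≈ 94 g
ketchup: 1 pint × 11/5 × 2 cup/pint ≈ 4 cup

basmati rice: 9 oz; vegetable broth: 94 g; ketchup: 4 cup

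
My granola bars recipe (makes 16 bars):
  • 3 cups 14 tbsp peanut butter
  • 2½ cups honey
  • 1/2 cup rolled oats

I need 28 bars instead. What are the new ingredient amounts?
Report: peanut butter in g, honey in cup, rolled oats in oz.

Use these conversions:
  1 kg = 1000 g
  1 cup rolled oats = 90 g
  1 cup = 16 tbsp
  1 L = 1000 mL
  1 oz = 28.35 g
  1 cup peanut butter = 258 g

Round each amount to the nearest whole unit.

peanut butter: 1750 g; honey: 4 cup; rolled oats: 3 oz

Scaling factor: 28/16 = 7/4 = 1.75.
peanut butter: (3 cup + 14 tbsp = 3.875 cup) × 7/4 × 258 g/cup ≈ 1750 g
honey: 2.5 cup × 7/4 ≈ 4 cup
rolled oats: 0.5 cup × 7/4 × 90 g/cup ÷ 28.35 g/oz ≈ 3 oz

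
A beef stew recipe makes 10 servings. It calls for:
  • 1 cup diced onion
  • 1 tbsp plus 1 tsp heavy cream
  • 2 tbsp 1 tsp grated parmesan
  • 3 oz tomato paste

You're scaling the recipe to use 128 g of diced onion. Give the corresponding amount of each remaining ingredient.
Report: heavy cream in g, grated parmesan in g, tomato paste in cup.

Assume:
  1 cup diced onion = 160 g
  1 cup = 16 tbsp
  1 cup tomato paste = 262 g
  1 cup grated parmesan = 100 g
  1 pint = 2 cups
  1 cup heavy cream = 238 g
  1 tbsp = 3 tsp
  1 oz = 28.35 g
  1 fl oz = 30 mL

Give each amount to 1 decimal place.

heavy cream: 15.9 g; grated parmesan: 11.7 g; tomato paste: 0.3 cup

The original recipe has 160 g of diced onion, so the scaling factor is 128 ÷ 160 = 4/5 = 0.8.
heavy cream: (1 tbsp + 1 tsp = 4/3 tbsp) × 4/5 ÷ 16 tbsp/cup × 238 g/cup ≈ 15.9 g
grated parmesan: (2 tbsp + 1 tsp = 7/3 tbsp) × 4/5 ÷ 16 tbsp/cup × 100 g/cup ≈ 11.7 g
tomato paste: 3 oz × 4/5 × 28.35 g/oz ÷ 262 g/cup ≈ 0.3 cup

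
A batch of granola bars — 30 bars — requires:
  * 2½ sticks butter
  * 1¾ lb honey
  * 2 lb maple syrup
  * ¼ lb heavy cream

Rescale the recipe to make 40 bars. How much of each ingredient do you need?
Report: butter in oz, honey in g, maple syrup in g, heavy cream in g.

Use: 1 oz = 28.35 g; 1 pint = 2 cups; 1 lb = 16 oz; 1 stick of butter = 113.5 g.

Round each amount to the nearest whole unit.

Scaling factor: 40/30 = 4/3.
butter: 2.5 stick × 4/3 × 113.5 g/stick ÷ 28.35 g/oz ≈ 13 oz
honey: 1.75 lb × 4/3 × 16 oz/lb × 28.35 g/oz ≈ 1058 g
maple syrup: 2 lb × 4/3 × 16 oz/lb × 28.35 g/oz ≈ 1210 g
heavy cream: 0.25 lb × 4/3 × 16 oz/lb × 28.35 g/oz ≈ 151 g

butter: 13 oz; honey: 1058 g; maple syrup: 1210 g; heavy cream: 151 g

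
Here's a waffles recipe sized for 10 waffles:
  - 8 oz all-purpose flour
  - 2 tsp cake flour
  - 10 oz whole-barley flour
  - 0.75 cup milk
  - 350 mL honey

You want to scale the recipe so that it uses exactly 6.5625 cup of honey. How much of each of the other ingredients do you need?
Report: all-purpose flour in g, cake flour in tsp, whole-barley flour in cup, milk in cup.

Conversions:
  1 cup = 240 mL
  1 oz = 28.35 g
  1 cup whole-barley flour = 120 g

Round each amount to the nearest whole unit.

all-purpose flour: 1021 g; cake flour: 9 tsp; whole-barley flour: 11 cup; milk: 3 cup

The original recipe has 35/24 cup of honey, so the scaling factor is 6.5625 ÷ 35/24 = 9/2 = 4.5.
all-purpose flour: 8 oz × 9/2 × 28.35 g/oz ≈ 1021 g
cake flour: 2 tsp × 9/2 = 9 tsp
whole-barley flour: 10 oz × 9/2 × 28.35 g/oz ÷ 120 g/cup ≈ 11 cup
milk: 0.75 cup × 9/2 ≈ 3 cup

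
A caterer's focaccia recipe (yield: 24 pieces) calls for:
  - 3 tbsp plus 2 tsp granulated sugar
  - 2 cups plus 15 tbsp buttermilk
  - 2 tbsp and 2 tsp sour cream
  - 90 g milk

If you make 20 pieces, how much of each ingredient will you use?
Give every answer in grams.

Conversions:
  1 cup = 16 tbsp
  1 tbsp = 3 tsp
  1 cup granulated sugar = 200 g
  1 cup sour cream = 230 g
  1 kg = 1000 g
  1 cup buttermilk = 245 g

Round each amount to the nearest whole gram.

Scaling factor: 20/24 = 5/6.
granulated sugar: (3 tbsp + 2 tsp = 11/3 tbsp) × 5/6 ÷ 16 tbsp/cup × 200 g/cup ≈ 38 g
buttermilk: (2 cup + 15 tbsp = 2.9375 cup) × 5/6 × 245 g/cup ≈ 600 g
sour cream: (2 tbsp + 2 tsp = 8/3 tbsp) × 5/6 ÷ 16 tbsp/cup × 230 g/cup ≈ 32 g
milk: 90 g × 5/6 = 75 g

granulated sugar: 38 g; buttermilk: 600 g; sour cream: 32 g; milk: 75 g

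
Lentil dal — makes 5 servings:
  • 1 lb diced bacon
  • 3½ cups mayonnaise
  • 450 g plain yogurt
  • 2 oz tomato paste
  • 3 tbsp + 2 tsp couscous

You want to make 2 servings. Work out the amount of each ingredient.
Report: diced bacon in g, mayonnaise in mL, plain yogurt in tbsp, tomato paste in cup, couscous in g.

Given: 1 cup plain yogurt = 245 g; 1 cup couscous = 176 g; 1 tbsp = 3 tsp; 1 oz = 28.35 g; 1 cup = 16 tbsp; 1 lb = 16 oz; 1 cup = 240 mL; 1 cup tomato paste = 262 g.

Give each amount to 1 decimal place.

Scaling factor: 2/5 = 0.4.
diced bacon: 1 lb × 2/5 × 16 oz/lb × 28.35 g/oz ≈ 181.4 g
mayonnaise: 3.5 cup × 2/5 × 240 mL/cup = 336.0 mL
plain yogurt: 450 g × 2/5 ÷ 245 g/cup × 16 tbsp/cup ≈ 11.8 tbsp
tomato paste: 2 oz × 2/5 × 28.35 g/oz ÷ 262 g/cup ≈ 0.1 cup
couscous: (3 tbsp + 2 tsp = 11/3 tbsp) × 2/5 ÷ 16 tbsp/cup × 176 g/cup ≈ 16.1 g

diced bacon: 181.4 g; mayonnaise: 336.0 mL; plain yogurt: 11.8 tbsp; tomato paste: 0.1 cup; couscous: 16.1 g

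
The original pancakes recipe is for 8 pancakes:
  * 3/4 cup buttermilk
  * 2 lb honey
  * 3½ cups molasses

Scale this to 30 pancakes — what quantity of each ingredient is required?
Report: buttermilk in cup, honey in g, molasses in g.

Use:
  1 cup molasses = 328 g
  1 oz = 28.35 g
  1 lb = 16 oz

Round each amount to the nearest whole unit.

Scaling factor: 30/8 = 15/4 = 3.75.
buttermilk: 0.75 cup × 15/4 ≈ 3 cup
honey: 2 lb × 15/4 × 16 oz/lb × 28.35 g/oz = 3402 g
molasses: 3.5 cup × 15/4 × 328 g/cup = 4305 g

buttermilk: 3 cup; honey: 3402 g; molasses: 4305 g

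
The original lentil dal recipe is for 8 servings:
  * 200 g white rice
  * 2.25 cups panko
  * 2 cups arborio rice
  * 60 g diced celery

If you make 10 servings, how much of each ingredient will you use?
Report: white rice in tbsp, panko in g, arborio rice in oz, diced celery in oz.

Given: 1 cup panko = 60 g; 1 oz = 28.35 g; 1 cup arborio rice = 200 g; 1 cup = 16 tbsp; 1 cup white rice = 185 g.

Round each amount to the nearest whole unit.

white rice: 22 tbsp; panko: 169 g; arborio rice: 18 oz; diced celery: 3 oz

Scaling factor: 10/8 = 5/4 = 1.25.
white rice: 200 g × 5/4 ÷ 185 g/cup × 16 tbsp/cup ≈ 22 tbsp
panko: 2.25 cup × 5/4 × 60 g/cup ≈ 169 g
arborio rice: 2 cup × 5/4 × 200 g/cup ÷ 28.35 g/oz ≈ 18 oz
diced celery: 60 g × 5/4 ÷ 28.35 g/oz ≈ 3 oz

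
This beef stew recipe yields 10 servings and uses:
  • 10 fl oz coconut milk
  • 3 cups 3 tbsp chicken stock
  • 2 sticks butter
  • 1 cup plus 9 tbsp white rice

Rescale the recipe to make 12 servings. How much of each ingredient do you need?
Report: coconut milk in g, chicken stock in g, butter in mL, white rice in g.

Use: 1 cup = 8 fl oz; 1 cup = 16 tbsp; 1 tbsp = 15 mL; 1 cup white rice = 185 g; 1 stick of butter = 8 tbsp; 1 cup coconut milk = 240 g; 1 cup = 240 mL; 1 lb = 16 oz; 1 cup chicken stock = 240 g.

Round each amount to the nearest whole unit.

Scaling factor: 12/10 = 6/5 = 1.2.
coconut milk: 10 fl oz × 6/5 ÷ 8 fl oz/cup × 240 g/cup = 360 g
chicken stock: (3 cup + 3 tbsp = 3.1875 cup) × 6/5 × 240 g/cup = 918 g
butter: 2 stick × 6/5 × 8 tbsp/stick × 15 mL/tbsp = 288 mL
white rice: (1 cup + 9 tbsp = 1.5625 cup) × 6/5 × 185 g/cup ≈ 347 g

coconut milk: 360 g; chicken stock: 918 g; butter: 288 mL; white rice: 347 g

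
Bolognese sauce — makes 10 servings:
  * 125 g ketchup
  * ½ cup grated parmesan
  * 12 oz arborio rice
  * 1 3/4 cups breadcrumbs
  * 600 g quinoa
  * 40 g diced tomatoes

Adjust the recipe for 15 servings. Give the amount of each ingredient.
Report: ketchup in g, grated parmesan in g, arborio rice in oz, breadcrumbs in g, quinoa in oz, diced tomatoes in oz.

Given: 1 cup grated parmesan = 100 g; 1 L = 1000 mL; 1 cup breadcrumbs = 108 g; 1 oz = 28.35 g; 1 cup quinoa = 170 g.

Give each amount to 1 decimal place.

ketchup: 187.5 g; grated parmesan: 75.0 g; arborio rice: 18.0 oz; breadcrumbs: 283.5 g; quinoa: 31.7 oz; diced tomatoes: 2.1 oz

Scaling factor: 15/10 = 3/2 = 1.5.
ketchup: 125 g × 3/2 = 187.5 g
grated parmesan: 0.5 cup × 3/2 × 100 g/cup = 75.0 g
arborio rice: 12 oz × 3/2 = 18.0 oz
breadcrumbs: 1.75 cup × 3/2 × 108 g/cup = 283.5 g
quinoa: 600 g × 3/2 ÷ 28.35 g/oz ≈ 31.7 oz
diced tomatoes: 40 g × 3/2 ÷ 28.35 g/oz ≈ 2.1 oz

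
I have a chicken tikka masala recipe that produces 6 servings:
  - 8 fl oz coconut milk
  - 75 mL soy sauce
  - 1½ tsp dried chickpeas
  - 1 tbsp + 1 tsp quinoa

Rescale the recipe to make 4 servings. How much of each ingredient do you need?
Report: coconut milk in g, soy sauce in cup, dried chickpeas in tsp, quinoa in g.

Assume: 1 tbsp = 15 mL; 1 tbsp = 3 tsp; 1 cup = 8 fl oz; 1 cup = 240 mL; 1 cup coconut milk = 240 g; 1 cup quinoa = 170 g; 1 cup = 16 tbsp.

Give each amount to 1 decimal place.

coconut milk: 160.0 g; soy sauce: 0.2 cup; dried chickpeas: 1.0 tsp; quinoa: 9.4 g

Scaling factor: 4/6 = 2/3.
coconut milk: 8 fl oz × 2/3 ÷ 8 fl oz/cup × 240 g/cup = 160.0 g
soy sauce: 75 mL × 2/3 ÷ 240 mL/cup ≈ 0.2 cup
dried chickpeas: 1.5 tsp × 2/3 = 1.0 tsp
quinoa: (1 tbsp + 1 tsp = 4/3 tbsp) × 2/3 ÷ 16 tbsp/cup × 170 g/cup ≈ 9.4 g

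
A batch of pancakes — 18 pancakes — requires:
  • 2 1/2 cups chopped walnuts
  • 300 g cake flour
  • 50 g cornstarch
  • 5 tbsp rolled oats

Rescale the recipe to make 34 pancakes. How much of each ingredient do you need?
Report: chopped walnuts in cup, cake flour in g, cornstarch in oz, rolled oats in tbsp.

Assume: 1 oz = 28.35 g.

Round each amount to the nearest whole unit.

chopped walnuts: 5 cup; cake flour: 567 g; cornstarch: 3 oz; rolled oats: 9 tbsp

Scaling factor: 34/18 = 17/9.
chopped walnuts: 2.5 cup × 17/9 ≈ 5 cup
cake flour: 300 g × 17/9 ≈ 567 g
cornstarch: 50 g × 17/9 ÷ 28.35 g/oz ≈ 3 oz
rolled oats: 5 tbsp × 17/9 ≈ 9 tbsp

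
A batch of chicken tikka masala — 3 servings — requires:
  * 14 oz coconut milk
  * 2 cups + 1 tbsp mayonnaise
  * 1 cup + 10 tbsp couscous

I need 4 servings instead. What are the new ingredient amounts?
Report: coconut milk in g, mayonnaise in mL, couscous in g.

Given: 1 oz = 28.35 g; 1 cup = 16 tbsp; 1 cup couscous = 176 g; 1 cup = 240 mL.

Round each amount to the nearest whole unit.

Scaling factor: 4/3.
coconut milk: 14 oz × 4/3 × 28.35 g/oz ≈ 529 g
mayonnaise: (2 cup + 1 tbsp = 2.0625 cup) × 4/3 × 240 mL/cup = 660 mL
couscous: (1 cup + 10 tbsp = 1.625 cup) × 4/3 × 176 g/cup ≈ 381 g

coconut milk: 529 g; mayonnaise: 660 mL; couscous: 381 g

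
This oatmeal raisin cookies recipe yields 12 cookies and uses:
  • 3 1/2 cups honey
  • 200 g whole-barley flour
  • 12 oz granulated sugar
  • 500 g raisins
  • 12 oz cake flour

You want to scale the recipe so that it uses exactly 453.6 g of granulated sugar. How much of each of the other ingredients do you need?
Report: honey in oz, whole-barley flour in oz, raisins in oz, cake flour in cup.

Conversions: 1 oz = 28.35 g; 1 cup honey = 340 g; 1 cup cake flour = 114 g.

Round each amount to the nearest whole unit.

honey: 56 oz; whole-barley flour: 9 oz; raisins: 24 oz; cake flour: 4 cup

The original recipe has 340.2 g of granulated sugar, so the scaling factor is 453.6 ÷ 340.2 = 4/3.
honey: 3.5 cup × 4/3 × 340 g/cup ÷ 28.35 g/oz ≈ 56 oz
whole-barley flour: 200 g × 4/3 ÷ 28.35 g/oz ≈ 9 oz
raisins: 500 g × 4/3 ÷ 28.35 g/oz ≈ 24 oz
cake flour: 12 oz × 4/3 × 28.35 g/oz ÷ 114 g/cup ≈ 4 cup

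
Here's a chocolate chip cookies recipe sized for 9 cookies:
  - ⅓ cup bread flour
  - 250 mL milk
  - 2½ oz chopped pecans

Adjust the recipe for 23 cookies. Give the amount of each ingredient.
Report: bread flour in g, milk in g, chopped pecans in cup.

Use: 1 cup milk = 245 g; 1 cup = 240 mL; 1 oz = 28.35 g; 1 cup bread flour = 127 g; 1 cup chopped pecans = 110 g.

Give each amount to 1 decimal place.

Scaling factor: 23/9.
bread flour: 1/3 cup × 23/9 × 127 g/cup ≈ 108.2 g
milk: 250 mL × 23/9 ÷ 240 mL/cup × 245 g/cup ≈ 652.2 g
chopped pecans: 2.5 oz × 23/9 × 28.35 g/oz ÷ 110 g/cup ≈ 1.6 cup

bread flour: 108.2 g; milk: 652.2 g; chopped pecans: 1.6 cup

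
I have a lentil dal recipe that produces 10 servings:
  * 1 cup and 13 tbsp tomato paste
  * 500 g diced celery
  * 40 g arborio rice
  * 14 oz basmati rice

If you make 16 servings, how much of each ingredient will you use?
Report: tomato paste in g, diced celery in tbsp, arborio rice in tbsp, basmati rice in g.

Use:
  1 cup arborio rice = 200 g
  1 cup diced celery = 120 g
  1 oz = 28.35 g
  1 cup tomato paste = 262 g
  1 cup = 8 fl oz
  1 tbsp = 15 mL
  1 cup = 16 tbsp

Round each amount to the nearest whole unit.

tomato paste: 760 g; diced celery: 107 tbsp; arborio rice: 5 tbsp; basmati rice: 635 g

Scaling factor: 16/10 = 8/5 = 1.6.
tomato paste: (1 cup + 13 tbsp = 1.8125 cup) × 8/5 × 262 g/cup ≈ 760 g
diced celery: 500 g × 8/5 ÷ 120 g/cup × 16 tbsp/cup ≈ 107 tbsp
arborio rice: 40 g × 8/5 ÷ 200 g/cup × 16 tbsp/cup ≈ 5 tbsp
basmati rice: 14 oz × 8/5 × 28.35 g/oz ≈ 635 g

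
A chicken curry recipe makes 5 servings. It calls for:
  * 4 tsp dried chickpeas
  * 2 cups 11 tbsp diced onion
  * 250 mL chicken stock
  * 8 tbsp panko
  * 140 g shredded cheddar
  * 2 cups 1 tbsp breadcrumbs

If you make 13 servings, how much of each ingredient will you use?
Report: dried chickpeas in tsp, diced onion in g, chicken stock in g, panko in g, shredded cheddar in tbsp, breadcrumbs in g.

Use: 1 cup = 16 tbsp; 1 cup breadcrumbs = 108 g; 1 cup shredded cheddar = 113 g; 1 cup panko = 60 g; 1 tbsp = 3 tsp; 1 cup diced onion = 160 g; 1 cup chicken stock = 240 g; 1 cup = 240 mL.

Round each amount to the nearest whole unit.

dried chickpeas: 10 tsp; diced onion: 1118 g; chicken stock: 650 g; panko: 78 g; shredded cheddar: 52 tbsp; breadcrumbs: 579 g

Scaling factor: 13/5 = 2.6.
dried chickpeas: 4 tsp × 13/5 ≈ 10 tsp
diced onion: (2 cup + 11 tbsp = 2.6875 cup) × 13/5 × 160 g/cup = 1118 g
chicken stock: 250 mL × 13/5 ÷ 240 mL/cup × 240 g/cup = 650 g
panko: 8 tbsp × 13/5 ÷ 16 tbsp/cup × 60 g/cup = 78 g
shredded cheddar: 140 g × 13/5 ÷ 113 g/cup × 16 tbsp/cup ≈ 52 tbsp
breadcrumbs: (2 cup + 1 tbsp = 2.0625 cup) × 13/5 × 108 g/cup ≈ 579 g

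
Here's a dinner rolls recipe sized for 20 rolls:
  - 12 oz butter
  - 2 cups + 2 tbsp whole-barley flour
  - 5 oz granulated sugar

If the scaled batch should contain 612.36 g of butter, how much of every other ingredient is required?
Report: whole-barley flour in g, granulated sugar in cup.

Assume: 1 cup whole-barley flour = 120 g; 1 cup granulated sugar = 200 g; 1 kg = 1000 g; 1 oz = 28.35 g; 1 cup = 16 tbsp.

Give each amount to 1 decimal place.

whole-barley flour: 459.0 g; granulated sugar: 1.3 cup

The original recipe has 340.2 g of butter, so the scaling factor is 612.36 ÷ 340.2 = 9/5 = 1.8.
whole-barley flour: (2 cup + 2 tbsp = 2.125 cup) × 9/5 × 120 g/cup = 459.0 g
granulated sugar: 5 oz × 9/5 × 28.35 g/oz ÷ 200 g/cup ≈ 1.3 cup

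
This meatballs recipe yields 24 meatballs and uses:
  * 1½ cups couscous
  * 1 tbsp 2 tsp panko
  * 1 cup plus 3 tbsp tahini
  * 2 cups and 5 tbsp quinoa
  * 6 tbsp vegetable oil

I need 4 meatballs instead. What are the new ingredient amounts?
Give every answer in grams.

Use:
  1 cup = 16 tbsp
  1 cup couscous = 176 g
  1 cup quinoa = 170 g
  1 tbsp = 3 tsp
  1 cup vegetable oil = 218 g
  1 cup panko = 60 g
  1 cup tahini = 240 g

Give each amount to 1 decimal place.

couscous: 44.0 g; panko: 1.0 g; tahini: 47.5 g; quinoa: 65.5 g; vegetable oil: 13.6 g

Scaling factor: 4/24 = 1/6.
couscous: 1.5 cup × 1/6 × 176 g/cup = 44.0 g
panko: (1 tbsp + 2 tsp = 5/3 tbsp) × 1/6 ÷ 16 tbsp/cup × 60 g/cup ≈ 1.0 g
tahini: (1 cup + 3 tbsp = 1.1875 cup) × 1/6 × 240 g/cup = 47.5 g
quinoa: (2 cup + 5 tbsp = 2.3125 cup) × 1/6 × 170 g/cup ≈ 65.5 g
vegetable oil: 6 tbsp × 1/6 ÷ 16 tbsp/cup × 218 g/cup ≈ 13.6 g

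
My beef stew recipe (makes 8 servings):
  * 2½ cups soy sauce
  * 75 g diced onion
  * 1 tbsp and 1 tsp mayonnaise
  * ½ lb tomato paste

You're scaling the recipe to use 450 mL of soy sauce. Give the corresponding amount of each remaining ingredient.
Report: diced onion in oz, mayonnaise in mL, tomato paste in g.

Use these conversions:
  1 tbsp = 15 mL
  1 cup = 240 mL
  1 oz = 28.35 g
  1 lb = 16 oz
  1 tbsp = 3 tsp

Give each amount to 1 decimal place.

The original recipe has 600 mL of soy sauce, so the scaling factor is 450 ÷ 600 = 3/4 = 0.75.
diced onion: 75 g × 3/4 ÷ 28.35 g/oz ≈ 2.0 oz
mayonnaise: (1 tbsp + 1 tsp = 4/3 tbsp) × 3/4 × 15 mL/tbsp = 15.0 mL
tomato paste: 0.5 lb × 3/4 × 16 oz/lb × 28.35 g/oz = 170.1 g

diced onion: 2.0 oz; mayonnaise: 15.0 mL; tomato paste: 170.1 g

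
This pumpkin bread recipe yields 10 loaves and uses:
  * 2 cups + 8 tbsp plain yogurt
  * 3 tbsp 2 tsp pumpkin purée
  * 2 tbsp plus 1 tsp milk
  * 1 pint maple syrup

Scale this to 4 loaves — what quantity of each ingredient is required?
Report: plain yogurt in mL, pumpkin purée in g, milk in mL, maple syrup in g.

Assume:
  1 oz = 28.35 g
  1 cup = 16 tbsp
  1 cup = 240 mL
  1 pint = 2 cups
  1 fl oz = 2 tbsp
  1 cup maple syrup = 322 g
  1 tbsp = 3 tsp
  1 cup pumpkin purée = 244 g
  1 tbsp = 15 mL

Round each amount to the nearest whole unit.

plain yogurt: 240 mL; pumpkin purée: 22 g; milk: 14 mL; maple syrup: 258 g

Scaling factor: 4/10 = 2/5 = 0.4.
plain yogurt: (2 cup + 8 tbsp = 2.5 cup) × 2/5 × 240 mL/cup = 240 mL
pumpkin purée: (3 tbsp + 2 tsp = 11/3 tbsp) × 2/5 ÷ 16 tbsp/cup × 244 g/cup ≈ 22 g
milk: (2 tbsp + 1 tsp = 7/3 tbsp) × 2/5 × 15 mL/tbsp = 14 mL
maple syrup: 1 pint × 2/5 × 2 cup/pint × 322 g/cup ≈ 258 g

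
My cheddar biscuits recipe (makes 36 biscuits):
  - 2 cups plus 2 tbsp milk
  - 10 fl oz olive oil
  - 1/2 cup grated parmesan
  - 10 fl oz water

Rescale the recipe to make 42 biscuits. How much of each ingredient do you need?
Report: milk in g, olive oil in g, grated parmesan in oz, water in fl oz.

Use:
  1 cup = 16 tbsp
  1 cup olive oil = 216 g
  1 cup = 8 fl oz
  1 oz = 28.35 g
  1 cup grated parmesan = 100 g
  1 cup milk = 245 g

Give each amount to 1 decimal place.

milk: 607.4 g; olive oil: 315.0 g; grated parmesan: 2.1 oz; water: 11.7 fl oz

Scaling factor: 42/36 = 7/6.
milk: (2 cup + 2 tbsp = 2.125 cup) × 7/6 × 245 g/cup ≈ 607.4 g
olive oil: 10 fl oz × 7/6 ÷ 8 fl oz/cup × 216 g/cup = 315.0 g
grated parmesan: 0.5 cup × 7/6 × 100 g/cup ÷ 28.35 g/oz ≈ 2.1 oz
water: 10 fl oz × 7/6 ≈ 11.7 fl oz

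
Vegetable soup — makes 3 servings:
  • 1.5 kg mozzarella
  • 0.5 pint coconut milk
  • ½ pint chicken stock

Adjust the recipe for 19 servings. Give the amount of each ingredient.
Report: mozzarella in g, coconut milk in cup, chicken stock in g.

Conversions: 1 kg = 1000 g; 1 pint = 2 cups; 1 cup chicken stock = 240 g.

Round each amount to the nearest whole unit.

mozzarella: 9500 g; coconut milk: 6 cup; chicken stock: 1520 g

Scaling factor: 19/3.
mozzarella: 1.5 kg × 19/3 × 1000 g/kg = 9500 g
coconut milk: 0.5 pint × 19/3 × 2 cup/pint ≈ 6 cup
chicken stock: 0.5 pint × 19/3 × 2 cup/pint × 240 g/cup = 1520 g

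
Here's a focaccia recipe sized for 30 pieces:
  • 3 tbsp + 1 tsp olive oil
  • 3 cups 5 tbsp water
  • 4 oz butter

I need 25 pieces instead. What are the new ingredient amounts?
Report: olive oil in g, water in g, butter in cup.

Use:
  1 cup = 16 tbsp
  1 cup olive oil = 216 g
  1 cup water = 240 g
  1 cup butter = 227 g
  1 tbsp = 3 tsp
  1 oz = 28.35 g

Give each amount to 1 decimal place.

olive oil: 37.5 g; water: 662.5 g; butter: 0.4 cup

Scaling factor: 25/30 = 5/6.
olive oil: (3 tbsp + 1 tsp = 10/3 tbsp) × 5/6 ÷ 16 tbsp/cup × 216 g/cup = 37.5 g
water: (3 cup + 5 tbsp = 3.3125 cup) × 5/6 × 240 g/cup = 662.5 g
butter: 4 oz × 5/6 × 28.35 g/oz ÷ 227 g/cup ≈ 0.4 cup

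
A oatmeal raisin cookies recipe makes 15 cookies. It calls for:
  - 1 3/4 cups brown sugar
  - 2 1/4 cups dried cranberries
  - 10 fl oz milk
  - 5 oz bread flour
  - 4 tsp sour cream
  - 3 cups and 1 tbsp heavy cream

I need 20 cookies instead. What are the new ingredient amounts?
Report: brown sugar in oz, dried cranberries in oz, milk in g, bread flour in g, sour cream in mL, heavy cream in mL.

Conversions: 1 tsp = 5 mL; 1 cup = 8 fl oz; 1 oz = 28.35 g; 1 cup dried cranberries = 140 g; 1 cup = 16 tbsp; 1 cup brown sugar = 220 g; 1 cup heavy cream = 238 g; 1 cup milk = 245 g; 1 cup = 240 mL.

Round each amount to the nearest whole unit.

Scaling factor: 20/15 = 4/3.
brown sugar: 1.75 cup × 4/3 × 220 g/cup ÷ 28.35 g/oz ≈ 18 oz
dried cranberries: 2.25 cup × 4/3 × 140 g/cup ÷ 28.35 g/oz ≈ 15 oz
milk: 10 fl oz × 4/3 ÷ 8 fl oz/cup × 245 g/cup ≈ 408 g
bread flour: 5 oz × 4/3 × 28.35 g/oz = 189 g
sour cream: 4 tsp × 4/3 × 5 mL/tsp ≈ 27 mL
heavy cream: (3 cup + 1 tbsp = 3.0625 cup) × 4/3 × 240 mL/cup = 980 mL

brown sugar: 18 oz; dried cranberries: 15 oz; milk: 408 g; bread flour: 189 g; sour cream: 27 mL; heavy cream: 980 mL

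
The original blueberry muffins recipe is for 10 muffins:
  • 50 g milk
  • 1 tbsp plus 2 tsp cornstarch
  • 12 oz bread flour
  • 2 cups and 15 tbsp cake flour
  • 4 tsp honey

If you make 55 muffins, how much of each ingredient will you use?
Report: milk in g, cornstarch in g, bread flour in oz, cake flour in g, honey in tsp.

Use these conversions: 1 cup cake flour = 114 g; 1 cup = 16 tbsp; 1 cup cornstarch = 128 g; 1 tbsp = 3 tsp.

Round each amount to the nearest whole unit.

milk: 275 g; cornstarch: 73 g; bread flour: 66 oz; cake flour: 1842 g; honey: 22 tsp

Scaling factor: 55/10 = 11/2 = 5.5.
milk: 50 g × 11/2 = 275 g
cornstarch: (1 tbsp + 2 tsp = 5/3 tbsp) × 11/2 ÷ 16 tbsp/cup × 128 g/cup ≈ 73 g
bread flour: 12 oz × 11/2 = 66 oz
cake flour: (2 cup + 15 tbsp = 2.9375 cup) × 11/2 × 114 g/cup ≈ 1842 g
honey: 4 tsp × 11/2 = 22 tsp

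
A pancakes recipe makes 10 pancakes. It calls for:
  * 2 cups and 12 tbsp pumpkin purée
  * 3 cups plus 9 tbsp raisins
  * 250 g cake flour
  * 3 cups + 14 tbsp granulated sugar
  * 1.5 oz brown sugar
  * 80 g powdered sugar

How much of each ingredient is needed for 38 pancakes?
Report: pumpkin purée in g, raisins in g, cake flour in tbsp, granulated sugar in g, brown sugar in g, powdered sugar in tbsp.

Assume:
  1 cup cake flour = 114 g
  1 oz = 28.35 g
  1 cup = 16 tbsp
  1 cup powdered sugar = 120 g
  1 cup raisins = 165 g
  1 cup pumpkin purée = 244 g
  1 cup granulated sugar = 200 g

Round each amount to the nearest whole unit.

Scaling factor: 38/10 = 19/5 = 3.8.
pumpkin purée: (2 cup + 12 tbsp = 2.75 cup) × 19/5 × 244 g/cup ≈ 2550 g
raisins: (3 cup + 9 tbsp = 3.5625 cup) × 19/5 × 165 g/cup ≈ 2234 g
cake flour: 250 g × 19/5 ÷ 114 g/cup × 16 tbsp/cup ≈ 133 tbsp
granulated sugar: (3 cup + 14 tbsp = 3.875 cup) × 19/5 × 200 g/cup = 2945 g
brown sugar: 1.5 oz × 19/5 × 28.35 g/oz ≈ 162 g
powdered sugar: 80 g × 19/5 ÷ 120 g/cup × 16 tbsp/cup ≈ 41 tbsp

pumpkin purée: 2550 g; raisins: 2234 g; cake flour: 133 tbsp; granulated sugar: 2945 g; brown sugar: 162 g; powdered sugar: 41 tbsp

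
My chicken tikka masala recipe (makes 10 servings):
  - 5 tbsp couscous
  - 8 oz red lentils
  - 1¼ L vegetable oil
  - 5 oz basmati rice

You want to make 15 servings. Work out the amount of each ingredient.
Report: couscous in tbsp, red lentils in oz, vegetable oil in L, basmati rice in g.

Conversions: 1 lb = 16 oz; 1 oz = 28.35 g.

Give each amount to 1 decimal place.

Scaling factor: 15/10 = 3/2 = 1.5.
couscous: 5 tbsp × 3/2 = 7.5 tbsp
red lentils: 8 oz × 3/2 = 12.0 oz
vegetable oil: 1.25 L × 3/2 ≈ 1.9 L
basmati rice: 5 oz × 3/2 × 28.35 g/oz ≈ 212.6 g

couscous: 7.5 tbsp; red lentils: 12.0 oz; vegetable oil: 1.9 L; basmati rice: 212.6 g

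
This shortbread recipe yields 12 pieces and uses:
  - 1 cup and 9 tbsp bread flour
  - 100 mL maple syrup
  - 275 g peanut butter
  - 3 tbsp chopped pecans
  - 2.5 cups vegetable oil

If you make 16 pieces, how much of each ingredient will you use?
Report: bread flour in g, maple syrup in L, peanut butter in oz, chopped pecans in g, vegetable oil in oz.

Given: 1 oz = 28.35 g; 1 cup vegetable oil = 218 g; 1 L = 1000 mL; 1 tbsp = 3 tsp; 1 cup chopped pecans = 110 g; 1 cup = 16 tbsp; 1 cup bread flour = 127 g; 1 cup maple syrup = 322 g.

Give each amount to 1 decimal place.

Scaling factor: 16/12 = 4/3.
bread flour: (1 cup + 9 tbsp = 1.5625 cup) × 4/3 × 127 g/cup ≈ 264.6 g
maple syrup: 100 mL × 4/3 ÷ 1000 mL/L ≈ 0.1 L
peanut butter: 275 g × 4/3 ÷ 28.35 g/oz ≈ 12.9 oz
chopped pecans: 3 tbsp × 4/3 ÷ 16 tbsp/cup × 110 g/cup = 27.5 g
vegetable oil: 2.5 cup × 4/3 × 218 g/cup ÷ 28.35 g/oz ≈ 25.6 oz

bread flour: 264.6 g; maple syrup: 0.1 L; peanut butter: 12.9 oz; chopped pecans: 27.5 g; vegetable oil: 25.6 oz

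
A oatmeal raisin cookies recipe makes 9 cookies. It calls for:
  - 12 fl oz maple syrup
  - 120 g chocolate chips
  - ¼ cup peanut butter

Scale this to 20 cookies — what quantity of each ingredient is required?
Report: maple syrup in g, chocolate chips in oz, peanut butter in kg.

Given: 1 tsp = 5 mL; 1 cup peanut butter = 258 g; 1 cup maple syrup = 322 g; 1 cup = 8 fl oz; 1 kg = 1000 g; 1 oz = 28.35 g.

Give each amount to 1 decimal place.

maple syrup: 1073.3 g; chocolate chips: 9.4 oz; peanut butter: 0.1 kg

Scaling factor: 20/9.
maple syrup: 12 fl oz × 20/9 ÷ 8 fl oz/cup × 322 g/cup ≈ 1073.3 g
chocolate chips: 120 g × 20/9 ÷ 28.35 g/oz ≈ 9.4 oz
peanut butter: 0.25 cup × 20/9 × 258 g/cup ÷ 1000 g/kg ≈ 0.1 kg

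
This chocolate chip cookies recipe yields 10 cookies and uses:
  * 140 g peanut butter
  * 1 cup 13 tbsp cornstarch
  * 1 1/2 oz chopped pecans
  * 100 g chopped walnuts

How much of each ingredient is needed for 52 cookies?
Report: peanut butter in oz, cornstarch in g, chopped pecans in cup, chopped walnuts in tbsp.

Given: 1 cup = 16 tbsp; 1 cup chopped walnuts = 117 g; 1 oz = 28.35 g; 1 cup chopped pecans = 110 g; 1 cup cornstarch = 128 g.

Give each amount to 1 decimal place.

peanut butter: 25.7 oz; cornstarch: 1206.4 g; chopped pecans: 2.0 cup; chopped walnuts: 71.1 tbsp

Scaling factor: 52/10 = 26/5 = 5.2.
peanut butter: 140 g × 26/5 ÷ 28.35 g/oz ≈ 25.7 oz
cornstarch: (1 cup + 13 tbsp = 1.8125 cup) × 26/5 × 128 g/cup = 1206.4 g
chopped pecans: 1.5 oz × 26/5 × 28.35 g/oz ÷ 110 g/cup ≈ 2.0 cup
chopped walnuts: 100 g × 26/5 ÷ 117 g/cup × 16 tbsp/cup ≈ 71.1 tbsp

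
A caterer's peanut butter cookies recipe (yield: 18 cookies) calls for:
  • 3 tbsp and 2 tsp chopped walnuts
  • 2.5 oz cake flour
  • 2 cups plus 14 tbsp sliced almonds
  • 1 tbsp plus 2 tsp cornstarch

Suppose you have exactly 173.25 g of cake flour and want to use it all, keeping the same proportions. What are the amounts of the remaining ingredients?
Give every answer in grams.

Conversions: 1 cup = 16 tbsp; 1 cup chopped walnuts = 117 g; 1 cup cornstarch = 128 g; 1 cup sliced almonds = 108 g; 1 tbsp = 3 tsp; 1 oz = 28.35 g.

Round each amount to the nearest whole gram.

The original recipe has 70.875 g of cake flour, so the scaling factor is 173.25 ÷ 70.875 = 22/9.
chopped walnuts: (3 tbsp + 2 tsp = 11/3 tbsp) × 22/9 ÷ 16 tbsp/cup × 117 g/cup ≈ 66 g
sliced almonds: (2 cup + 14 tbsp = 2.875 cup) × 22/9 × 108 g/cup = 759 g
cornstarch: (1 tbsp + 2 tsp = 5/3 tbsp) × 22/9 ÷ 16 tbsp/cup × 128 g/cup ≈ 33 g

chopped walnuts: 66 g; sliced almonds: 759 g; cornstarch: 33 g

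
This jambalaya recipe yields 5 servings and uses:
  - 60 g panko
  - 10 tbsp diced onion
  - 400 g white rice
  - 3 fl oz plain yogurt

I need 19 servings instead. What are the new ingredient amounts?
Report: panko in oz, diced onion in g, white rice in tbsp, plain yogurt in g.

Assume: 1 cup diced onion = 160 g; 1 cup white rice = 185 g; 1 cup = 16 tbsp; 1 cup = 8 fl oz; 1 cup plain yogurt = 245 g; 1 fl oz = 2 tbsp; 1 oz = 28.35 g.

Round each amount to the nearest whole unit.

panko: 8 oz; diced onion: 380 g; white rice: 131 tbsp; plain yogurt: 349 g

Scaling factor: 19/5 = 3.8.
panko: 60 g × 19/5 ÷ 28.35 g/oz ≈ 8 oz
diced onion: 10 tbsp × 19/5 ÷ 16 tbsp/cup × 160 g/cup = 380 g
white rice: 400 g × 19/5 ÷ 185 g/cup × 16 tbsp/cup ≈ 131 tbsp
plain yogurt: 3 fl oz × 19/5 ÷ 8 fl oz/cup × 245 g/cup ≈ 349 g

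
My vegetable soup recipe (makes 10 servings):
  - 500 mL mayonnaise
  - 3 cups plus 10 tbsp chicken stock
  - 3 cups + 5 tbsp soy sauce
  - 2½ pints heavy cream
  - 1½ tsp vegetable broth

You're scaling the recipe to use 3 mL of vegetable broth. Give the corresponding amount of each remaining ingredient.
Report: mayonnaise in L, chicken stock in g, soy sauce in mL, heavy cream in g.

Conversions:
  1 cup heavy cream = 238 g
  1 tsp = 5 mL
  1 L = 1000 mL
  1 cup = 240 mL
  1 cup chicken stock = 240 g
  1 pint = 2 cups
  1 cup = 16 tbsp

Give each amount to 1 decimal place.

mayonnaise: 0.2 L; chicken stock: 348.0 g; soy sauce: 318.0 mL; heavy cream: 476.0 g

The original recipe has 7.5 mL of vegetable broth, so the scaling factor is 3 ÷ 7.5 = 2/5 = 0.4.
mayonnaise: 500 mL × 2/5 ÷ 1000 mL/L = 0.2 L
chicken stock: (3 cup + 10 tbsp = 3.625 cup) × 2/5 × 240 g/cup = 348.0 g
soy sauce: (3 cup + 5 tbsp = 3.3125 cup) × 2/5 × 240 mL/cup = 318.0 mL
heavy cream: 2.5 pint × 2/5 × 2 cup/pint × 238 g/cup = 476.0 g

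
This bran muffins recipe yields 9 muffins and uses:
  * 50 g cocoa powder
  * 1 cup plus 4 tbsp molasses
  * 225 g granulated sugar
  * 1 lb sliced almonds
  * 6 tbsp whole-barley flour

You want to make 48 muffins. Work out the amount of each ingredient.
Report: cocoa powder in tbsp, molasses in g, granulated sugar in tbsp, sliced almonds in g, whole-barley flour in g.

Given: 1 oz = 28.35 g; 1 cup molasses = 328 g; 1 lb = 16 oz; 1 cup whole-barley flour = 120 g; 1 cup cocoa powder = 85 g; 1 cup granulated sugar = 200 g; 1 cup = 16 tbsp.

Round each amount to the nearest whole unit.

Scaling factor: 48/9 = 16/3.
cocoa powder: 50 g × 16/3 ÷ 85 g/cup × 16 tbsp/cup ≈ 50 tbsp
molasses: (1 cup + 4 tbsp = 1.25 cup) × 16/3 × 328 g/cup ≈ 2187 g
granulated sugar: 225 g × 16/3 ÷ 200 g/cup × 16 tbsp/cup = 96 tbsp
sliced almonds: 1 lb × 16/3 × 16 oz/lb × 28.35 g/oz ≈ 2419 g
whole-barley flour: 6 tbsp × 16/3 ÷ 16 tbsp/cup × 120 g/cup = 240 g

cocoa powder: 50 tbsp; molasses: 2187 g; granulated sugar: 96 tbsp; sliced almonds: 2419 g; whole-barley flour: 240 g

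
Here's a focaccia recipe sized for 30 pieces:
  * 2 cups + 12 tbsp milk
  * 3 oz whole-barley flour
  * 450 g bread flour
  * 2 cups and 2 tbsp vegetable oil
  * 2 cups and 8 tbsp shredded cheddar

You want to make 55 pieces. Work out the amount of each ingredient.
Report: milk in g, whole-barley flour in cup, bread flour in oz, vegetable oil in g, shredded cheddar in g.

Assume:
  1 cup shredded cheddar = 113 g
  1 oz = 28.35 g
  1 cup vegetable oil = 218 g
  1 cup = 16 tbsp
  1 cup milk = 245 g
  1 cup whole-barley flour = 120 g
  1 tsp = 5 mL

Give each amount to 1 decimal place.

milk: 1235.2 g; whole-barley flour: 1.3 cup; bread flour: 29.1 oz; vegetable oil: 849.3 g; shredded cheddar: 517.9 g

Scaling factor: 55/30 = 11/6.
milk: (2 cup + 12 tbsp = 2.75 cup) × 11/6 × 245 g/cup ≈ 1235.2 g
whole-barley flour: 3 oz × 11/6 × 28.35 g/oz ÷ 120 g/cup ≈ 1.3 cup
bread flour: 450 g × 11/6 ÷ 28.35 g/oz ≈ 29.1 oz
vegetable oil: (2 cup + 2 tbsp = 2.125 cup) × 11/6 × 218 g/cup ≈ 849.3 g
shredded cheddar: (2 cup + 8 tbsp = 2.5 cup) × 11/6 × 113 g/cup ≈ 517.9 g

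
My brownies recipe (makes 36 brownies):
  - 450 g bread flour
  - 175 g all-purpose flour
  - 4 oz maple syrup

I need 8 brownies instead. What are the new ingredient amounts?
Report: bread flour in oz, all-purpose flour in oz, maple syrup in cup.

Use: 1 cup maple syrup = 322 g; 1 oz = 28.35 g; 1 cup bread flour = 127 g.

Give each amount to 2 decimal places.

bread flour: 3.53 oz; all-purpose flour: 1.37 oz; maple syrup: 0.08 cup

Scaling factor: 8/36 = 2/9.
bread flour: 450 g × 2/9 ÷ 28.35 g/oz ≈ 3.53 oz
all-purpose flour: 175 g × 2/9 ÷ 28.35 g/oz ≈ 1.37 oz
maple syrup: 4 oz × 2/9 × 28.35 g/oz ÷ 322 g/cup ≈ 0.08 cup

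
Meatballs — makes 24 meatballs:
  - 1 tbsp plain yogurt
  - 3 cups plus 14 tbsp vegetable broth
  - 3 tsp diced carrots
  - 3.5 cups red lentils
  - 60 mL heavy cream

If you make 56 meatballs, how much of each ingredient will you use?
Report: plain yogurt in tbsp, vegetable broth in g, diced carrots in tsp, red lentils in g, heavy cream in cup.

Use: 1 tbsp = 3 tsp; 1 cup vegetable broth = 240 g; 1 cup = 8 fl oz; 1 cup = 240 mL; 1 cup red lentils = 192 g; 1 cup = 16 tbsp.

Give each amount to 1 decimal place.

plain yogurt: 2.3 tbsp; vegetable broth: 2170.0 g; diced carrots: 7.0 tsp; red lentils: 1568.0 g; heavy cream: 0.6 cup

Scaling factor: 56/24 = 7/3.
plain yogurt: 1 tbsp × 7/3 ≈ 2.3 tbsp
vegetable broth: (3 cup + 14 tbsp = 3.875 cup) × 7/3 × 240 g/cup = 2170.0 g
diced carrots: 3 tsp × 7/3 = 7.0 tsp
red lentils: 3.5 cup × 7/3 × 192 g/cup = 1568.0 g
heavy cream: 60 mL × 7/3 ÷ 240 mL/cup ≈ 0.6 cup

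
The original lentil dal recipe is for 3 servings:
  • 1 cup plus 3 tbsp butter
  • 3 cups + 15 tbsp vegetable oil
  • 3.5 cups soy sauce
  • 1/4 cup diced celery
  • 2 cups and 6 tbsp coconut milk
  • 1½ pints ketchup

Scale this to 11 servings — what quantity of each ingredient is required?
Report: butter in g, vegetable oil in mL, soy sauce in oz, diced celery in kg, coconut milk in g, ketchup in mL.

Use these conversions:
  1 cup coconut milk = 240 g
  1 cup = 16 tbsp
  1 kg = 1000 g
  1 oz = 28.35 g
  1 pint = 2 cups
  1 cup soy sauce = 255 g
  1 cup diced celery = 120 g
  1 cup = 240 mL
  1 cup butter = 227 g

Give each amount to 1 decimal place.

Scaling factor: 11/3.
butter: (1 cup + 3 tbsp = 1.1875 cup) × 11/3 × 227 g/cup ≈ 988.4 g
vegetable oil: (3 cup + 15 tbsp = 3.9375 cup) × 11/3 × 240 mL/cup = 3465.0 mL
soy sauce: 3.5 cup × 11/3 × 255 g/cup ÷ 28.35 g/oz ≈ 115.4 oz
diced celery: 0.25 cup × 11/3 × 120 g/cup ÷ 1000 g/kg ≈ 0.1 kg
coconut milk: (2 cup + 6 tbsp = 2.375 cup) × 11/3 × 240 g/cup = 2090.0 g
ketchup: 1.5 pint × 11/3 × 2 cup/pint × 240 mL/cup = 2640.0 mL

butter: 988.4 g; vegetable oil: 3465.0 mL; soy sauce: 115.4 oz; diced celery: 0.1 kg; coconut milk: 2090.0 g; ketchup: 2640.0 mL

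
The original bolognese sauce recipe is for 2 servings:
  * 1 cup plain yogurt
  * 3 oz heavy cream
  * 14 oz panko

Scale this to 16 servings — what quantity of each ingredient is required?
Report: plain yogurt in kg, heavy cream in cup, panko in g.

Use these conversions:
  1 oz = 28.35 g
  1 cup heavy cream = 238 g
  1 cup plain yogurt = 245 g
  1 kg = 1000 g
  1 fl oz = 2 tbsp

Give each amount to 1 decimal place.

Scaling factor: 16/2 = 8.
plain yogurt: 1 cup × 8 × 245 g/cup ÷ 1000 g/kg ≈ 2.0 kg
heavy cream: 3 oz × 8 × 28.35 g/oz ÷ 238 g/cup ≈ 2.9 cup
panko: 14 oz × 8 × 28.35 g/oz = 3175.2 g

plain yogurt: 2.0 kg; heavy cream: 2.9 cup; panko: 3175.2 g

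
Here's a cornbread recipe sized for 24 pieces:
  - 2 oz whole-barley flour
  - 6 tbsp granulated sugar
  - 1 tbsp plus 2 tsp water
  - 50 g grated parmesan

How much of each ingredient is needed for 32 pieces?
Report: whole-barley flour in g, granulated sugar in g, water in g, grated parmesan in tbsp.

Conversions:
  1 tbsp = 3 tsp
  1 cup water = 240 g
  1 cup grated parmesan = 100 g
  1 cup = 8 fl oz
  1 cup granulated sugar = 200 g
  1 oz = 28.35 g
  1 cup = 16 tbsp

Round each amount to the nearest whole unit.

whole-barley flour: 76 g; granulated sugar: 100 g; water: 33 g; grated parmesan: 11 tbsp

Scaling factor: 32/24 = 4/3.
whole-barley flour: 2 oz × 4/3 × 28.35 g/oz ≈ 76 g
granulated sugar: 6 tbsp × 4/3 ÷ 16 tbsp/cup × 200 g/cup = 100 g
water: (1 tbsp + 2 tsp = 5/3 tbsp) × 4/3 ÷ 16 tbsp/cup × 240 g/cup ≈ 33 g
grated parmesan: 50 g × 4/3 ÷ 100 g/cup × 16 tbsp/cup ≈ 11 tbsp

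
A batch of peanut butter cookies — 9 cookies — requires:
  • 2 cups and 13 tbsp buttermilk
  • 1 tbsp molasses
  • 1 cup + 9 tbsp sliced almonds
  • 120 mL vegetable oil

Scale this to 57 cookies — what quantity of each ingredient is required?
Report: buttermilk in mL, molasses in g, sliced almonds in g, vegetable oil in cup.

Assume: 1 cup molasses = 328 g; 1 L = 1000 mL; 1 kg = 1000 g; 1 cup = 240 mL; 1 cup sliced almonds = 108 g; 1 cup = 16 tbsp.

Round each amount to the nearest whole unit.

Scaling factor: 57/9 = 19/3.
buttermilk: (2 cup + 13 tbsp = 2.8125 cup) × 19/3 × 240 mL/cup = 4275 mL
molasses: 1 tbsp × 19/3 ÷ 16 tbsp/cup × 328 g/cup ≈ 130 g
sliced almonds: (1 cup + 9 tbsp = 1.5625 cup) × 19/3 × 108 g/cup ≈ 1069 g
vegetable oil: 120 mL × 19/3 ÷ 240 mL/cup ≈ 3 cup

buttermilk: 4275 mL; molasses: 130 g; sliced almonds: 1069 g; vegetable oil: 3 cup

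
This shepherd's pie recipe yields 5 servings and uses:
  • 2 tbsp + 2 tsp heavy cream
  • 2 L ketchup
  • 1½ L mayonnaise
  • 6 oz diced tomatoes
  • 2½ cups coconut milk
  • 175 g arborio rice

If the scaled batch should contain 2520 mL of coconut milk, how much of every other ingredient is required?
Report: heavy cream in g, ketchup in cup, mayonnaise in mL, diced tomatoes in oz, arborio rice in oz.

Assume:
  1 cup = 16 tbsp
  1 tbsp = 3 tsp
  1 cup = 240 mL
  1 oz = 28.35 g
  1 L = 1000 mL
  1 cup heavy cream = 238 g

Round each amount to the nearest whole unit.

heavy cream: 167 g; ketchup: 35 cup; mayonnaise: 6300 mL; diced tomatoes: 25 oz; arborio rice: 26 oz

The original recipe has 600 mL of coconut milk, so the scaling factor is 2520 ÷ 600 = 21/5 = 4.2.
heavy cream: (2 tbsp + 2 tsp = 8/3 tbsp) × 21/5 ÷ 16 tbsp/cup × 238 g/cup ≈ 167 g
ketchup: 2 L × 21/5 × 1000 mL/L ÷ 240 mL/cup = 35 cup
mayonnaise: 1.5 L × 21/5 × 1000 mL/L = 6300 mL
diced tomatoes: 6 oz × 21/5 ≈ 25 oz
arborio rice: 175 g × 21/5 ÷ 28.35 g/oz ≈ 26 oz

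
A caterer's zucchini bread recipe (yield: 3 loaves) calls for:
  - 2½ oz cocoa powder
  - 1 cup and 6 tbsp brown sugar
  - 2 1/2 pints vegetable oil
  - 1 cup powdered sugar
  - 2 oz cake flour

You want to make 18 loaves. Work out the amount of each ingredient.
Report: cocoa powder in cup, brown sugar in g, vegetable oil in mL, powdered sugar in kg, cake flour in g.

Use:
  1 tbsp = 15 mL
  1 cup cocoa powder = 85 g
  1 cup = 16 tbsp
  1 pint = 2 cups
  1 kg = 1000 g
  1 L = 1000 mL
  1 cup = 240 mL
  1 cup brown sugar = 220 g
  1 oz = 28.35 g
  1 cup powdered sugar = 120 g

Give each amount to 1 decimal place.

cocoa powder: 5.0 cup; brown sugar: 1815.0 g; vegetable oil: 7200.0 mL; powdered sugar: 0.7 kg; cake flour: 340.2 g

Scaling factor: 18/3 = 6.
cocoa powder: 2.5 oz × 6 × 28.35 g/oz ÷ 85 g/cup ≈ 5.0 cup
brown sugar: (1 cup + 6 tbsp = 1.375 cup) × 6 × 220 g/cup = 1815.0 g
vegetable oil: 2.5 pint × 6 × 2 cup/pint × 240 mL/cup = 7200.0 mL
powdered sugar: 1 cup × 6 × 120 g/cup ÷ 1000 g/kg ≈ 0.7 kg
cake flour: 2 oz × 6 × 28.35 g/oz = 340.2 g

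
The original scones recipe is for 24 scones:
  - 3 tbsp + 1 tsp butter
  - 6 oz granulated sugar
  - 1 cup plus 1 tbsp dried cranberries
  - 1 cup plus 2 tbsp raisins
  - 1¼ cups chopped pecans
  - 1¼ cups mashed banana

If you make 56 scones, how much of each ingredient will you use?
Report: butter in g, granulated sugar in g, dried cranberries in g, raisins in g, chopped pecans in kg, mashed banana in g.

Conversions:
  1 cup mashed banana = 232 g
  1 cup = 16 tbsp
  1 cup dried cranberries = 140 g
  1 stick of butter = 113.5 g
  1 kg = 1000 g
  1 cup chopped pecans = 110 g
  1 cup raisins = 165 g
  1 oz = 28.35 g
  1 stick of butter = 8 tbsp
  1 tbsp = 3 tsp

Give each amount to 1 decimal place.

butter: 110.3 g; granulated sugar: 396.9 g; dried cranberries: 347.1 g; raisins: 433.1 g; chopped pecans: 0.3 kg; mashed banana: 676.7 g

Scaling factor: 56/24 = 7/3.
butter: (3 tbsp + 1 tsp = 10/3 tbsp) × 7/3 ÷ 8 tbsp/stick × 113.5 g/stick ≈ 110.3 g
granulated sugar: 6 oz × 7/3 × 28.35 g/oz = 396.9 g
dried cranberries: (1 cup + 1 tbsp = 1.0625 cup) × 7/3 × 140 g/cup ≈ 347.1 g
raisins: (1 cup + 2 tbsp = 1.125 cup) × 7/3 × 165 g/cup ≈ 433.1 g
chopped pecans: 1.25 cup × 7/3 × 110 g/cup ÷ 1000 g/kg ≈ 0.3 kg
mashed banana: 1.25 cup × 7/3 × 232 g/cup ≈ 676.7 g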